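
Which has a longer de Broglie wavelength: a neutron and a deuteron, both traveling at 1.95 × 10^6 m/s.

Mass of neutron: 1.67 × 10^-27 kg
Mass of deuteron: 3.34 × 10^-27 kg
The neutron has the longer wavelength.

Using λ = h/(mv), since both particles have the same velocity, the wavelength depends only on mass.

For neutron: λ₁ = h/(m₁v) = 2.03 × 10^-13 m
For deuteron: λ₂ = h/(m₂v) = 1.02 × 10^-13 m

Since λ ∝ 1/m at constant velocity, the lighter particle has the longer wavelength.

The neutron has the longer de Broglie wavelength.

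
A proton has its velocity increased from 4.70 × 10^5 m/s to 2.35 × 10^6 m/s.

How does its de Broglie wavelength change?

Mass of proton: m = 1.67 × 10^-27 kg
The wavelength decreases by a factor of 5.

Using λ = h/(mv):

Initial wavelength: λ₁ = h/(mv₁) = 8.44 × 10^-13 m
Final wavelength: λ₂ = h/(mv₂) = 1.69 × 10^-13 m

Since λ ∝ 1/v, when velocity increases by a factor of 5, the wavelength decreases by a factor of 5.

λ₂/λ₁ = v₁/v₂ = 1/5

The wavelength decreases by a factor of 5.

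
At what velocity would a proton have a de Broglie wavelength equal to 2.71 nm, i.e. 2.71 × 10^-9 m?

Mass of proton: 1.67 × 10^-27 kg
1.46 × 10^2 m/s

From λ = h/(mv), solve for v:

v = h/(mλ)
v = (6.626 × 10^-34 J·s) / (1.67 × 10^-27 kg × 2.71 × 10^-9 m)
v = 1.46 × 10^2 m/s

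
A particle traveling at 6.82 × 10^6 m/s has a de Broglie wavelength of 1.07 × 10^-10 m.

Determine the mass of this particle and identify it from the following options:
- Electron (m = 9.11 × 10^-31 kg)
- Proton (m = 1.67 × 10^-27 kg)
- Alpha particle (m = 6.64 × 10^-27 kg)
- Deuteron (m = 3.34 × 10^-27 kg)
The particle is an electron.

From λ = h/(mv), solve for mass:

m = h/(λv)
m = (6.626 × 10^-34 J·s) / (1.07 × 10^-10 m × 6.82 × 10^6 m/s)
m = 9.08 × 10^-31 kg

Comparing with the listed masses, this is closest to an electron.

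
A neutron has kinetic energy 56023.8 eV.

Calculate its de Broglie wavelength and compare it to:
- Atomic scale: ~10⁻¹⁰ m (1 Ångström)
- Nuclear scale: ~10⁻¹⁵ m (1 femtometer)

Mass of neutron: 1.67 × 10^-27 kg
λ = 1.21 × 10^-13 m, which is between nuclear and atomic scales.

Using λ = h/√(2mKE):

KE = 56023.8 eV = 8.976 × 10^-15 J

λ = h/√(2mKE)
λ = (6.626 × 10^-34 J·s) / √(2 × 1.67 × 10^-27 kg × 8.976 × 10^-15 J)
λ = 1.21 × 10^-13 m

Comparison:
- Atomic scale (10⁻¹⁰ m): λ is 0.0012× this size
- Nuclear scale (10⁻¹⁵ m): λ is 1.2e+02× this size

The wavelength is between nuclear and atomic scales.

This wavelength is appropriate for probing atomic structure but too large for nuclear physics experiments.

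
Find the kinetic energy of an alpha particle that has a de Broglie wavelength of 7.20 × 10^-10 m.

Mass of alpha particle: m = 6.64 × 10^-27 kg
6.38 × 10^-23 J (or 3.98 × 10^-4 eV)

From λ = h/√(2mKE), we solve for KE:

λ² = h²/(2mKE)
KE = h²/(2mλ²)
KE = (6.626 × 10^-34 J·s)² / (2 × 6.64 × 10^-27 kg × (7.20 × 10^-10 m)²)
KE = 6.38 × 10^-23 J
KE = 3.98 × 10^-4 eV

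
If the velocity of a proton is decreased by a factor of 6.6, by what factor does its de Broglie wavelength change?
The wavelength increases by a factor of 6.6.

From λ = h/(mv), the wavelength is inversely proportional to velocity:

λ ∝ 1/v

If v → v/6.6, then λ → 6.6λ

When velocity is decreased by a factor of 6.6, the wavelength increases by a factor of 6.6.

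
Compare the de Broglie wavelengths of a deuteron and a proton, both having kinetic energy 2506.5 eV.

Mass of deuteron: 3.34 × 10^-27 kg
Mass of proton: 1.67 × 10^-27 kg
The proton has the longer wavelength.

Using λ = h/√(2mKE):

For deuteron: λ₁ = h/√(2m₁KE) = 4.05 × 10^-13 m
For proton: λ₂ = h/√(2m₂KE) = 5.72 × 10^-13 m

Since λ ∝ 1/√m at constant kinetic energy, the lighter particle has the longer wavelength.

The proton has the longer de Broglie wavelength.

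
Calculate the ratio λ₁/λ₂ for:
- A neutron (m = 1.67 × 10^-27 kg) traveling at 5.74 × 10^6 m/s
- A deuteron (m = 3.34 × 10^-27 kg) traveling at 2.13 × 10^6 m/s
λ₁/λ₂ = 0.742

Using λ = h/(mv):

λ₁ = h/(m₁v₁) = 6.91 × 10^-14 m
λ₂ = h/(m₂v₂) = 9.31 × 10^-14 m

Ratio λ₁/λ₂ = (m₂v₂)/(m₁v₁)
         = (3.34 × 10^-27 kg × 2.13 × 10^6 m/s) / (1.67 × 10^-27 kg × 5.74 × 10^6 m/s)
         = 0.742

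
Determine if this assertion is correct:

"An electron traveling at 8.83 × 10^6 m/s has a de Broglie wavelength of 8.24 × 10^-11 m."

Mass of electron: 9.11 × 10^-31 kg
True

The claim is correct.

Using λ = h/(mv):
λ = (6.626 × 10^-34 J·s) / (9.11 × 10^-31 kg × 8.83 × 10^6 m/s)
λ = 8.24 × 10^-11 m

This matches the claimed value.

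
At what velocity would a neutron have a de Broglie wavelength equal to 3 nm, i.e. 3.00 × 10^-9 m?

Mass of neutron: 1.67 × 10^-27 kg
1.32 × 10^2 m/s

From λ = h/(mv), solve for v:

v = h/(mλ)
v = (6.626 × 10^-34 J·s) / (1.67 × 10^-27 kg × 3.00 × 10^-9 m)
v = 1.32 × 10^2 m/s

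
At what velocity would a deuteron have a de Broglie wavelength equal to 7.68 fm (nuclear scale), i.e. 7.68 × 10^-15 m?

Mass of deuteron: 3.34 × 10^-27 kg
2.58 × 10^7 m/s

From λ = h/(mv), solve for v:

v = h/(mλ)
v = (6.626 × 10^-34 J·s) / (3.34 × 10^-27 kg × 7.68 × 10^-15 m)
v = 2.58 × 10^7 m/s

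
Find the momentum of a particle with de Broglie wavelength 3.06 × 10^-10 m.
2.17 × 10^-24 kg·m/s

From the de Broglie relation λ = h/p, we solve for p:

p = h/λ
p = (6.626 × 10^-34 J·s) / (3.06 × 10^-10 m)
p = 2.17 × 10^-24 kg·m/s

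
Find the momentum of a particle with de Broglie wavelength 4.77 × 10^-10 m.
1.39 × 10^-24 kg·m/s

From the de Broglie relation λ = h/p, we solve for p:

p = h/λ
p = (6.626 × 10^-34 J·s) / (4.77 × 10^-10 m)
p = 1.39 × 10^-24 kg·m/s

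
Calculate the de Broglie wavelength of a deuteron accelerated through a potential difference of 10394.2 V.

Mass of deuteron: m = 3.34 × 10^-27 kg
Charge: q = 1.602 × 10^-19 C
1.99 × 10^-13 m

When a particle is accelerated through voltage V, it gains kinetic energy KE = qV.

The de Broglie wavelength is then λ = h/√(2mqV):

λ = h/√(2mqV)
λ = (6.626 × 10^-34 J·s) / √(2 × 3.34 × 10^-27 kg × 1.602 × 10^-19 C × 10394.2 V)
λ = 1.99 × 10^-13 m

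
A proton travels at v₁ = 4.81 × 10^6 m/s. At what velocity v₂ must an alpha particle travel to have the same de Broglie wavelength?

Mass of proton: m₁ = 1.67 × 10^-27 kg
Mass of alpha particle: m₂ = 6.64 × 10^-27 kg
v₂ = 1.21 × 10^6 m/s

For equal de Broglie wavelengths: λ₁ = λ₂

h/(m₁v₁) = h/(m₂v₂)
m₁v₁ = m₂v₂
v₂ = v₁ · (m₁/m₂)

v₂ = 4.81 × 10^6 m/s × (1.67 × 10^-27 kg / 6.64 × 10^-27 kg)
v₂ = 1.21 × 10^6 m/s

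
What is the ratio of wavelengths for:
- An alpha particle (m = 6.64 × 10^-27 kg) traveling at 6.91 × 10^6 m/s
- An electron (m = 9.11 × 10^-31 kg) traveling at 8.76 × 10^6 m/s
λ₁/λ₂ = 1.74 × 10^-4

Using λ = h/(mv):

λ₁ = h/(m₁v₁) = 1.44 × 10^-14 m
λ₂ = h/(m₂v₂) = 8.30 × 10^-11 m

Ratio λ₁/λ₂ = (m₂v₂)/(m₁v₁)
         = (9.11 × 10^-31 kg × 8.76 × 10^6 m/s) / (6.64 × 10^-27 kg × 6.91 × 10^6 m/s)
         = 1.74 × 10^-4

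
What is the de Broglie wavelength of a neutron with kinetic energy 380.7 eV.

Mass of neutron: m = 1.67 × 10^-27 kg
1.47 × 10^-12 m

Using λ = h/√(2mKE):

First convert KE to Joules: KE = 380.7 eV = 6.099 × 10^-17 J

λ = h/√(2mKE)
λ = (6.626 × 10^-34 J·s) / √(2 × 1.67 × 10^-27 kg × 6.099 × 10^-17 J)
λ = 1.47 × 10^-12 m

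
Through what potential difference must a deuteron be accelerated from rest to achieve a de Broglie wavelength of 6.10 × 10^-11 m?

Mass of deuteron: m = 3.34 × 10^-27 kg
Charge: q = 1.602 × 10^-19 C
1.10 × 10^-1 V

From λ = h/√(2mqV), we solve for V:

λ² = h²/(2mqV)
V = h²/(2mqλ²)
V = (6.626 × 10^-34 J·s)² / (2 × 3.34 × 10^-27 kg × 1.602 × 10^-19 C × (6.10 × 10^-11 m)²)
V = 1.10 × 10^-1 V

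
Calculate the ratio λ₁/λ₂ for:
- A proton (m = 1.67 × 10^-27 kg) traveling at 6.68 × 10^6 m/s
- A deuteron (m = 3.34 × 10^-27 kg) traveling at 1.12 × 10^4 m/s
λ₁/λ₂ = 3.35 × 10^-3

Using λ = h/(mv):

λ₁ = h/(m₁v₁) = 5.94 × 10^-14 m
λ₂ = h/(m₂v₂) = 1.77 × 10^-11 m

Ratio λ₁/λ₂ = (m₂v₂)/(m₁v₁)
         = (3.34 × 10^-27 kg × 1.12 × 10^4 m/s) / (1.67 × 10^-27 kg × 6.68 × 10^6 m/s)
         = 3.35 × 10^-3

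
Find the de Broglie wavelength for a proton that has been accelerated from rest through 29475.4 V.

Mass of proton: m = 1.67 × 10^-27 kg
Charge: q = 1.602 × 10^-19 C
1.67 × 10^-13 m

When a particle is accelerated through voltage V, it gains kinetic energy KE = qV.

The de Broglie wavelength is then λ = h/√(2mqV):

λ = h/√(2mqV)
λ = (6.626 × 10^-34 J·s) / √(2 × 1.67 × 10^-27 kg × 1.602 × 10^-19 C × 29475.4 V)
λ = 1.67 × 10^-13 m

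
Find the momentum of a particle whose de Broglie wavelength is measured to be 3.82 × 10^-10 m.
1.73 × 10^-24 kg·m/s

From the de Broglie relation λ = h/p, we solve for p:

p = h/λ
p = (6.626 × 10^-34 J·s) / (3.82 × 10^-10 m)
p = 1.73 × 10^-24 kg·m/s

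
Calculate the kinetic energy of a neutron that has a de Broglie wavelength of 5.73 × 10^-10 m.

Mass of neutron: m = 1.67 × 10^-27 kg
4.00 × 10^-22 J (or 2.50 × 10^-3 eV)

From λ = h/√(2mKE), we solve for KE:

λ² = h²/(2mKE)
KE = h²/(2mλ²)
KE = (6.626 × 10^-34 J·s)² / (2 × 1.67 × 10^-27 kg × (5.73 × 10^-10 m)²)
KE = 4.00 × 10^-22 J
KE = 2.50 × 10^-3 eV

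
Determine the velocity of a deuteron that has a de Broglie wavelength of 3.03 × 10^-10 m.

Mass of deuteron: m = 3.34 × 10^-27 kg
6.55 × 10^2 m/s

From the de Broglie relation λ = h/(mv), we solve for v:

v = h/(mλ)
v = (6.626 × 10^-34 J·s) / (3.34 × 10^-27 kg × 3.03 × 10^-10 m)
v = 6.55 × 10^2 m/s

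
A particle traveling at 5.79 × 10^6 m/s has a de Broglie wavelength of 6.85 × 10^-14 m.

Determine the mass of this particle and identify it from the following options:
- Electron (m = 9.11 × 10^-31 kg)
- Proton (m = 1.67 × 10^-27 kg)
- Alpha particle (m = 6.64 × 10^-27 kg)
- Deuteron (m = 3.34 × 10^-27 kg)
The particle is a proton.

From λ = h/(mv), solve for mass:

m = h/(λv)
m = (6.626 × 10^-34 J·s) / (6.85 × 10^-14 m × 5.79 × 10^6 m/s)
m = 1.67 × 10^-27 kg

Comparing with the listed masses, this is closest to a proton.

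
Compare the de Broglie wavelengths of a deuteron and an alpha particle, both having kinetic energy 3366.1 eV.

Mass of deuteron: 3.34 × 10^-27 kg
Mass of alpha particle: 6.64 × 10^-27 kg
The deuteron has the longer wavelength.

Using λ = h/√(2mKE):

For deuteron: λ₁ = h/√(2m₁KE) = 3.49 × 10^-13 m
For alpha particle: λ₂ = h/√(2m₂KE) = 2.48 × 10^-13 m

Since λ ∝ 1/√m at constant kinetic energy, the lighter particle has the longer wavelength.

The deuteron has the longer de Broglie wavelength.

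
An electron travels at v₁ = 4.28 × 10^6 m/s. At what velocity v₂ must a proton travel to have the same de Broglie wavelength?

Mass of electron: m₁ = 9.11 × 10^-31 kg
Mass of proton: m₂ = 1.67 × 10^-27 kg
v₂ = 2.33 × 10^3 m/s

For equal de Broglie wavelengths: λ₁ = λ₂

h/(m₁v₁) = h/(m₂v₂)
m₁v₁ = m₂v₂
v₂ = v₁ · (m₁/m₂)

v₂ = 4.28 × 10^6 m/s × (9.11 × 10^-31 kg / 1.67 × 10^-27 kg)
v₂ = 2.33 × 10^3 m/s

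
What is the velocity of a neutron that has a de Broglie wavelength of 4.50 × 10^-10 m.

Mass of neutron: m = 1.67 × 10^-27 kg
8.82 × 10^2 m/s

From the de Broglie relation λ = h/(mv), we solve for v:

v = h/(mλ)
v = (6.626 × 10^-34 J·s) / (1.67 × 10^-27 kg × 4.50 × 10^-10 m)
v = 8.82 × 10^2 m/s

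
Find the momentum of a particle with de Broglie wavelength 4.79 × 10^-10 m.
1.38 × 10^-24 kg·m/s

From the de Broglie relation λ = h/p, we solve for p:

p = h/λ
p = (6.626 × 10^-34 J·s) / (4.79 × 10^-10 m)
p = 1.38 × 10^-24 kg·m/s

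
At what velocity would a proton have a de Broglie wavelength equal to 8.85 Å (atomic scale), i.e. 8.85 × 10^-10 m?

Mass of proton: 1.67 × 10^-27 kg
4.48 × 10^2 m/s

From λ = h/(mv), solve for v:

v = h/(mλ)
v = (6.626 × 10^-34 J·s) / (1.67 × 10^-27 kg × 8.85 × 10^-10 m)
v = 4.48 × 10^2 m/s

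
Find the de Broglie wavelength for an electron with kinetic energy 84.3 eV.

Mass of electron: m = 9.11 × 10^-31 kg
1.34 × 10^-10 m

Using λ = h/√(2mKE):

First convert KE to Joules: KE = 84.3 eV = 1.351 × 10^-17 J

λ = h/√(2mKE)
λ = (6.626 × 10^-34 J·s) / √(2 × 9.11 × 10^-31 kg × 1.351 × 10^-17 J)
λ = 1.34 × 10^-10 m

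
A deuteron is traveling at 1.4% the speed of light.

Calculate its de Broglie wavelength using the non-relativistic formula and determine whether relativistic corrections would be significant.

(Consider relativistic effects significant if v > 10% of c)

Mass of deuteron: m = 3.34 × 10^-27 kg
No, relativistic corrections are not needed.

Using the non-relativistic de Broglie formula λ = h/(mv):

v = 1.4% × c = 4.197 × 10^6 m/s

λ = h/(mv)
λ = (6.626 × 10^-34 J·s) / (3.34 × 10^-27 kg × 4.197 × 10^6 m/s)
λ = 4.73 × 10^-14 m

Since v = 1.4% of c < 10% of c, relativistic corrections are NOT significant and this non-relativistic result is a good approximation.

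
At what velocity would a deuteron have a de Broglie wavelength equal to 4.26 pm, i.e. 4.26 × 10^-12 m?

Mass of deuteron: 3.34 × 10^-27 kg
4.66 × 10^4 m/s

From λ = h/(mv), solve for v:

v = h/(mλ)
v = (6.626 × 10^-34 J·s) / (3.34 × 10^-27 kg × 4.26 × 10^-12 m)
v = 4.66 × 10^4 m/s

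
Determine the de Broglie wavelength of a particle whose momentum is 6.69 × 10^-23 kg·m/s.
9.90 × 10^-12 m

Using the de Broglie relation λ = h/p:

λ = h/p
λ = (6.626 × 10^-34 J·s) / (6.69 × 10^-23 kg·m/s)
λ = 9.90 × 10^-12 m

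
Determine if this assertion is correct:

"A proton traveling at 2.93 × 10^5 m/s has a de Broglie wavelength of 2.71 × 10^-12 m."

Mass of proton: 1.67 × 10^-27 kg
False

The claim is incorrect.

Using λ = h/(mv):
λ = (6.626 × 10^-34 J·s) / (1.67 × 10^-27 kg × 2.93 × 10^5 m/s)
λ = 1.35 × 10^-12 m

The actual wavelength differs from the claimed 2.71 × 10^-12 m.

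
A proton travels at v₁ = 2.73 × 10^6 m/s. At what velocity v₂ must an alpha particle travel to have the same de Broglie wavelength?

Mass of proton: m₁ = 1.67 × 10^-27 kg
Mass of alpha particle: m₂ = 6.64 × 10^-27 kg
v₂ = 6.87 × 10^5 m/s

For equal de Broglie wavelengths: λ₁ = λ₂

h/(m₁v₁) = h/(m₂v₂)
m₁v₁ = m₂v₂
v₂ = v₁ · (m₁/m₂)

v₂ = 2.73 × 10^6 m/s × (1.67 × 10^-27 kg / 6.64 × 10^-27 kg)
v₂ = 6.87 × 10^5 m/s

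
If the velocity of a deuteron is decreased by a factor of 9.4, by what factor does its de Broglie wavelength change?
The wavelength increases by a factor of 9.4.

From λ = h/(mv), the wavelength is inversely proportional to velocity:

λ ∝ 1/v

If v → v/9.4, then λ → 9.4λ

When velocity is decreased by a factor of 9.4, the wavelength increases by a factor of 9.4.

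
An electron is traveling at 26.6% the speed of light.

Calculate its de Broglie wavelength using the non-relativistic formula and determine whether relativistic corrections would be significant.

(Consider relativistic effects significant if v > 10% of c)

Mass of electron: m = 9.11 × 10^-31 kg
Yes, relativistic corrections are needed.

Using the non-relativistic de Broglie formula λ = h/(mv):

v = 26.6% × c = 7.974 × 10^7 m/s

λ = h/(mv)
λ = (6.626 × 10^-34 J·s) / (9.11 × 10^-31 kg × 7.974 × 10^7 m/s)
λ = 9.12 × 10^-12 m

Since v = 26.6% of c > 10% of c, relativistic corrections ARE significant and the actual wavelength would differ from this non-relativistic estimate.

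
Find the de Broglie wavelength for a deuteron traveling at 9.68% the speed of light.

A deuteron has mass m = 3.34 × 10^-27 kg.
6.84 × 10^-15 m

Using the de Broglie relation λ = h/(mv):

v = 9.68% × c = 2.902 × 10^7 m/s

λ = h/(mv)
λ = (6.626 × 10^-34 J·s) / (3.34 × 10^-27 kg × 2.902 × 10^7 m/s)
λ = 6.84 × 10^-15 m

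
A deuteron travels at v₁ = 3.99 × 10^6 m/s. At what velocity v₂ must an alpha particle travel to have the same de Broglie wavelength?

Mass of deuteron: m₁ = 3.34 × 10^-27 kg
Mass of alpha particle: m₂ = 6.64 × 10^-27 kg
v₂ = 2.01 × 10^6 m/s

For equal de Broglie wavelengths: λ₁ = λ₂

h/(m₁v₁) = h/(m₂v₂)
m₁v₁ = m₂v₂
v₂ = v₁ · (m₁/m₂)

v₂ = 3.99 × 10^6 m/s × (3.34 × 10^-27 kg / 6.64 × 10^-27 kg)
v₂ = 2.01 × 10^6 m/s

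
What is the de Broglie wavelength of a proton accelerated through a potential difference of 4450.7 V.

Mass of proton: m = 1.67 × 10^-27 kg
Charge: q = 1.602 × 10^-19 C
4.29 × 10^-13 m

When a particle is accelerated through voltage V, it gains kinetic energy KE = qV.

The de Broglie wavelength is then λ = h/√(2mqV):

λ = h/√(2mqV)
λ = (6.626 × 10^-34 J·s) / √(2 × 1.67 × 10^-27 kg × 1.602 × 10^-19 C × 4450.7 V)
λ = 4.29 × 10^-13 m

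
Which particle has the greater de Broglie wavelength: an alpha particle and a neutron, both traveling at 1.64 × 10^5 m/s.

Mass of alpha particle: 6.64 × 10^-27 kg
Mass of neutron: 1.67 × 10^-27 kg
The neutron has the longer wavelength.

Using λ = h/(mv), since both particles have the same velocity, the wavelength depends only on mass.

For alpha particle: λ₁ = h/(m₁v) = 6.08 × 10^-13 m
For neutron: λ₂ = h/(m₂v) = 2.42 × 10^-12 m

Since λ ∝ 1/m at constant velocity, the lighter particle has the longer wavelength.

The neutron has the longer de Broglie wavelength.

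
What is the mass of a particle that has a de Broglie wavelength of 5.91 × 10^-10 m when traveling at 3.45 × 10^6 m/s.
3.25 × 10^-31 kg

From the de Broglie relation λ = h/(mv), we solve for m:

m = h/(λv)
m = (6.626 × 10^-34 J·s) / (5.91 × 10^-10 m × 3.45 × 10^6 m/s)
m = 3.25 × 10^-31 kg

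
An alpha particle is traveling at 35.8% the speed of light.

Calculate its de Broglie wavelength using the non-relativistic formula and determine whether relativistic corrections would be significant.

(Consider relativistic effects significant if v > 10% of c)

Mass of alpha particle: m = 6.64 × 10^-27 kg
Yes, relativistic corrections are needed.

Using the non-relativistic de Broglie formula λ = h/(mv):

v = 35.8% × c = 1.073 × 10^8 m/s

λ = h/(mv)
λ = (6.626 × 10^-34 J·s) / (6.64 × 10^-27 kg × 1.073 × 10^8 m/s)
λ = 9.30 × 10^-16 m

Since v = 35.8% of c > 10% of c, relativistic corrections ARE significant and the actual wavelength would differ from this non-relativistic estimate.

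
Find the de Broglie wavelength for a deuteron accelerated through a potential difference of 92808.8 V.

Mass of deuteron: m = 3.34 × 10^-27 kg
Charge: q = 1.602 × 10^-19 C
6.65 × 10^-14 m

When a particle is accelerated through voltage V, it gains kinetic energy KE = qV.

The de Broglie wavelength is then λ = h/√(2mqV):

λ = h/√(2mqV)
λ = (6.626 × 10^-34 J·s) / √(2 × 3.34 × 10^-27 kg × 1.602 × 10^-19 C × 92808.8 V)
λ = 6.65 × 10^-14 m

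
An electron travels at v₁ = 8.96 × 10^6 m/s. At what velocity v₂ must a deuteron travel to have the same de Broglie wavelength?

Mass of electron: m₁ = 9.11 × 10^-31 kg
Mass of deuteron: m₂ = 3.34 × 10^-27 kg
v₂ = 2.44 × 10^3 m/s

For equal de Broglie wavelengths: λ₁ = λ₂

h/(m₁v₁) = h/(m₂v₂)
m₁v₁ = m₂v₂
v₂ = v₁ · (m₁/m₂)

v₂ = 8.96 × 10^6 m/s × (9.11 × 10^-31 kg / 3.34 × 10^-27 kg)
v₂ = 2.44 × 10^3 m/s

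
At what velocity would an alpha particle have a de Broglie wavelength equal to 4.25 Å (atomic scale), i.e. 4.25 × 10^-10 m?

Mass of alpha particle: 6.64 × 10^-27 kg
2.35 × 10^2 m/s

From λ = h/(mv), solve for v:

v = h/(mλ)
v = (6.626 × 10^-34 J·s) / (6.64 × 10^-27 kg × 4.25 × 10^-10 m)
v = 2.35 × 10^2 m/s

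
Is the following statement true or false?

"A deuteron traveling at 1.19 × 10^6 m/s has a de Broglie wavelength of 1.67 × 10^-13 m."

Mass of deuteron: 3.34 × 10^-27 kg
True

The claim is correct.

Using λ = h/(mv):
λ = (6.626 × 10^-34 J·s) / (3.34 × 10^-27 kg × 1.19 × 10^6 m/s)
λ = 1.67 × 10^-13 m

This matches the claimed value.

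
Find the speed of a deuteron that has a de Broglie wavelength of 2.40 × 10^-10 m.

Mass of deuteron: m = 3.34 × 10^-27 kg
8.27 × 10^2 m/s

From the de Broglie relation λ = h/(mv), we solve for v:

v = h/(mλ)
v = (6.626 × 10^-34 J·s) / (3.34 × 10^-27 kg × 2.40 × 10^-10 m)
v = 8.27 × 10^2 m/s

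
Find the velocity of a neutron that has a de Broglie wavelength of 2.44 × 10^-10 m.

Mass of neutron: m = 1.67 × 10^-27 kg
1.63 × 10^3 m/s

From the de Broglie relation λ = h/(mv), we solve for v:

v = h/(mλ)
v = (6.626 × 10^-34 J·s) / (1.67 × 10^-27 kg × 2.44 × 10^-10 m)
v = 1.63 × 10^3 m/s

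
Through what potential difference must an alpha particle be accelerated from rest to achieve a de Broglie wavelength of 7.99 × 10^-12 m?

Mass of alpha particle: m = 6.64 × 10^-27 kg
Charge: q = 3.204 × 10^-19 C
1.62 V

From λ = h/√(2mqV), we solve for V:

λ² = h²/(2mqV)
V = h²/(2mqλ²)
V = (6.626 × 10^-34 J·s)² / (2 × 6.64 × 10^-27 kg × 3.204 × 10^-19 C × (7.99 × 10^-12 m)²)
V = 1.62 V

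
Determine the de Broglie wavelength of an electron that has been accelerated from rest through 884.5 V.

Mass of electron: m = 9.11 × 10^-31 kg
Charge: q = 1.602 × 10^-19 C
4.12 × 10^-11 m

When a particle is accelerated through voltage V, it gains kinetic energy KE = qV.

The de Broglie wavelength is then λ = h/√(2mqV):

λ = h/√(2mqV)
λ = (6.626 × 10^-34 J·s) / √(2 × 9.11 × 10^-31 kg × 1.602 × 10^-19 C × 884.5 V)
λ = 4.12 × 10^-11 m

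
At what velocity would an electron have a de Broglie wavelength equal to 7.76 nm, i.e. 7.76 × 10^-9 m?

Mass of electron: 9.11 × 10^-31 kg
9.37 × 10^4 m/s

From λ = h/(mv), solve for v:

v = h/(mλ)
v = (6.626 × 10^-34 J·s) / (9.11 × 10^-31 kg × 7.76 × 10^-9 m)
v = 9.37 × 10^4 m/s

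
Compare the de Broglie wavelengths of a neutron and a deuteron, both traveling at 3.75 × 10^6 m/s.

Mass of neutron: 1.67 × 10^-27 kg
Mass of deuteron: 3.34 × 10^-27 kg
The neutron has the longer wavelength.

Using λ = h/(mv), since both particles have the same velocity, the wavelength depends only on mass.

For neutron: λ₁ = h/(m₁v) = 1.06 × 10^-13 m
For deuteron: λ₂ = h/(m₂v) = 5.29 × 10^-14 m

Since λ ∝ 1/m at constant velocity, the lighter particle has the longer wavelength.

The neutron has the longer de Broglie wavelength.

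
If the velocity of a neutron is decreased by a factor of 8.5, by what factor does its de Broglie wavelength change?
The wavelength increases by a factor of 8.5.

From λ = h/(mv), the wavelength is inversely proportional to velocity:

λ ∝ 1/v

If v → v/8.5, then λ → 8.5λ

When velocity is decreased by a factor of 8.5, the wavelength increases by a factor of 8.5.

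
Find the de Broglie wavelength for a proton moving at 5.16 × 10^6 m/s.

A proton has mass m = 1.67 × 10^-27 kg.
7.69 × 10^-14 m

Using the de Broglie relation λ = h/(mv):

λ = h/(mv)
λ = (6.626 × 10^-34 J·s) / (1.67 × 10^-27 kg × 5.16 × 10^6 m/s)
λ = 7.69 × 10^-14 m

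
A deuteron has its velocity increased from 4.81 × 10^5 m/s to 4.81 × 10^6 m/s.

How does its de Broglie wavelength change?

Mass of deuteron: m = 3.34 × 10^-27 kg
The wavelength decreases by a factor of 10.

Using λ = h/(mv):

Initial wavelength: λ₁ = h/(mv₁) = 4.12 × 10^-13 m
Final wavelength: λ₂ = h/(mv₂) = 4.12 × 10^-14 m

Since λ ∝ 1/v, when velocity increases by a factor of 10, the wavelength decreases by a factor of 10.

λ₂/λ₁ = v₁/v₂ = 1/10

The wavelength decreases by a factor of 10.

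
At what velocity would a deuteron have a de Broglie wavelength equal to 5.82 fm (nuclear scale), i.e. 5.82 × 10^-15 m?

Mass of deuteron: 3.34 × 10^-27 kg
3.41 × 10^7 m/s

From λ = h/(mv), solve for v:

v = h/(mλ)
v = (6.626 × 10^-34 J·s) / (3.34 × 10^-27 kg × 5.82 × 10^-15 m)
v = 3.41 × 10^7 m/s

Note: This velocity is 11.4% of the speed of light, so relativistic corrections would be needed for a more accurate calculation.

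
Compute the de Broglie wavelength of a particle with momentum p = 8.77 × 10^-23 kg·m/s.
7.56 × 10^-12 m

Using the de Broglie relation λ = h/p:

λ = h/p
λ = (6.626 × 10^-34 J·s) / (8.77 × 10^-23 kg·m/s)
λ = 7.56 × 10^-12 m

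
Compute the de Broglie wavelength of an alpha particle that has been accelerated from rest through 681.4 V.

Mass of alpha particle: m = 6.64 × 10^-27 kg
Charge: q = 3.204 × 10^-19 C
3.89 × 10^-13 m

When a particle is accelerated through voltage V, it gains kinetic energy KE = qV.

The de Broglie wavelength is then λ = h/√(2mqV):

λ = h/√(2mqV)
λ = (6.626 × 10^-34 J·s) / √(2 × 6.64 × 10^-27 kg × 3.204 × 10^-19 C × 681.4 V)
λ = 3.89 × 10^-13 m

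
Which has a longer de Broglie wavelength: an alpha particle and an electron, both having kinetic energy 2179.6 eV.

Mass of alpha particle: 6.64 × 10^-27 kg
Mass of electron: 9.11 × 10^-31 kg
The electron has the longer wavelength.

Using λ = h/√(2mKE):

For alpha particle: λ₁ = h/√(2m₁KE) = 3.08 × 10^-13 m
For electron: λ₂ = h/√(2m₂KE) = 2.63 × 10^-11 m

Since λ ∝ 1/√m at constant kinetic energy, the lighter particle has the longer wavelength.

The electron has the longer de Broglie wavelength.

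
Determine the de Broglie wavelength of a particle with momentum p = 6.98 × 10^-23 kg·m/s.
9.49 × 10^-12 m

Using the de Broglie relation λ = h/p:

λ = h/p
λ = (6.626 × 10^-34 J·s) / (6.98 × 10^-23 kg·m/s)
λ = 9.49 × 10^-12 m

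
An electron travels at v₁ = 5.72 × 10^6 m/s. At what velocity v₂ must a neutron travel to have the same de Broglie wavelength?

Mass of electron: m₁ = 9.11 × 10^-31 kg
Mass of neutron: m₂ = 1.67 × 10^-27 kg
v₂ = 3.12 × 10^3 m/s

For equal de Broglie wavelengths: λ₁ = λ₂

h/(m₁v₁) = h/(m₂v₂)
m₁v₁ = m₂v₂
v₂ = v₁ · (m₁/m₂)

v₂ = 5.72 × 10^6 m/s × (9.11 × 10^-31 kg / 1.67 × 10^-27 kg)
v₂ = 3.12 × 10^3 m/s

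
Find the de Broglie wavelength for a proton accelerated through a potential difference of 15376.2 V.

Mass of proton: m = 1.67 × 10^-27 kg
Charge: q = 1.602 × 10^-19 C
2.31 × 10^-13 m

When a particle is accelerated through voltage V, it gains kinetic energy KE = qV.

The de Broglie wavelength is then λ = h/√(2mqV):

λ = h/√(2mqV)
λ = (6.626 × 10^-34 J·s) / √(2 × 1.67 × 10^-27 kg × 1.602 × 10^-19 C × 15376.2 V)
λ = 2.31 × 10^-13 m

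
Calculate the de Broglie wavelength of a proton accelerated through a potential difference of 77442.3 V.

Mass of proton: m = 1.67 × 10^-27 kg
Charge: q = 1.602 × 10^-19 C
1.03 × 10^-13 m

When a particle is accelerated through voltage V, it gains kinetic energy KE = qV.

The de Broglie wavelength is then λ = h/√(2mqV):

λ = h/√(2mqV)
λ = (6.626 × 10^-34 J·s) / √(2 × 1.67 × 10^-27 kg × 1.602 × 10^-19 C × 77442.3 V)
λ = 1.03 × 10^-13 m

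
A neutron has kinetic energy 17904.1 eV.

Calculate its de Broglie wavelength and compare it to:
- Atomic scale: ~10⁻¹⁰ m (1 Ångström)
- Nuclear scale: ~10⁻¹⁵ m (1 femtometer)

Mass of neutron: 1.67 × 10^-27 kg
λ = 2.14 × 10^-13 m, which is between nuclear and atomic scales.

Using λ = h/√(2mKE):

KE = 17904.1 eV = 2.869 × 10^-15 J

λ = h/√(2mKE)
λ = (6.626 × 10^-34 J·s) / √(2 × 1.67 × 10^-27 kg × 2.869 × 10^-15 J)
λ = 2.14 × 10^-13 m

Comparison:
- Atomic scale (10⁻¹⁰ m): λ is 0.0021× this size
- Nuclear scale (10⁻¹⁵ m): λ is 2.1e+02× this size

The wavelength is between nuclear and atomic scales.

This wavelength is appropriate for probing atomic structure but too large for nuclear physics experiments.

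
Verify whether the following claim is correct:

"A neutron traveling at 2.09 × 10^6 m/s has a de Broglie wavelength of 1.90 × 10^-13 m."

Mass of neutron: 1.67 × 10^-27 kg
True

The claim is correct.

Using λ = h/(mv):
λ = (6.626 × 10^-34 J·s) / (1.67 × 10^-27 kg × 2.09 × 10^6 m/s)
λ = 1.90 × 10^-13 m

This matches the claimed value.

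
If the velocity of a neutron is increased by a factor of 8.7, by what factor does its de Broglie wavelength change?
The wavelength decreases by a factor of 8.7.

From λ = h/(mv), the wavelength is inversely proportional to velocity:

λ ∝ 1/v

If v → 8.7v, then λ → λ/8.7

When velocity is increased by a factor of 8.7, the wavelength decreases by a factor of 8.7.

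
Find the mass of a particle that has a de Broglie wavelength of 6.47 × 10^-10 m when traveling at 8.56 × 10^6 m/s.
1.20 × 10^-31 kg

From the de Broglie relation λ = h/(mv), we solve for m:

m = h/(λv)
m = (6.626 × 10^-34 J·s) / (6.47 × 10^-10 m × 8.56 × 10^6 m/s)
m = 1.20 × 10^-31 kg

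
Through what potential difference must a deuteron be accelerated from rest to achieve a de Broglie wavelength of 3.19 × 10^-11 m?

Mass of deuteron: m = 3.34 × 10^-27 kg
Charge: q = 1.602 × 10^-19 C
4.03 × 10^-1 V

From λ = h/√(2mqV), we solve for V:

λ² = h²/(2mqV)
V = h²/(2mqλ²)
V = (6.626 × 10^-34 J·s)² / (2 × 3.34 × 10^-27 kg × 1.602 × 10^-19 C × (3.19 × 10^-11 m)²)
V = 4.03 × 10^-1 V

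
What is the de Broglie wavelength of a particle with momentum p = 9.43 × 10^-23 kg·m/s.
7.03 × 10^-12 m

Using the de Broglie relation λ = h/p:

λ = h/p
λ = (6.626 × 10^-34 J·s) / (9.43 × 10^-23 kg·m/s)
λ = 7.03 × 10^-12 m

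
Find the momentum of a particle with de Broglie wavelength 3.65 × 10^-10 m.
1.82 × 10^-24 kg·m/s

From the de Broglie relation λ = h/p, we solve for p:

p = h/λ
p = (6.626 × 10^-34 J·s) / (3.65 × 10^-10 m)
p = 1.82 × 10^-24 kg·m/s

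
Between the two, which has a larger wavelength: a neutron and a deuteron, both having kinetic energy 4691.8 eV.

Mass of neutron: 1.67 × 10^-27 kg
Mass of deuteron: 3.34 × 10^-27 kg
The neutron has the longer wavelength.

Using λ = h/√(2mKE):

For neutron: λ₁ = h/√(2m₁KE) = 4.18 × 10^-13 m
For deuteron: λ₂ = h/√(2m₂KE) = 2.96 × 10^-13 m

Since λ ∝ 1/√m at constant kinetic energy, the lighter particle has the longer wavelength.

The neutron has the longer de Broglie wavelength.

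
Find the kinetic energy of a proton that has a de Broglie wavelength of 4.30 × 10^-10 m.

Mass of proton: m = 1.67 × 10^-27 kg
7.11 × 10^-22 J (or 4.44 × 10^-3 eV)

From λ = h/√(2mKE), we solve for KE:

λ² = h²/(2mKE)
KE = h²/(2mλ²)
KE = (6.626 × 10^-34 J·s)² / (2 × 1.67 × 10^-27 kg × (4.30 × 10^-10 m)²)
KE = 7.11 × 10^-22 J
KE = 4.44 × 10^-3 eV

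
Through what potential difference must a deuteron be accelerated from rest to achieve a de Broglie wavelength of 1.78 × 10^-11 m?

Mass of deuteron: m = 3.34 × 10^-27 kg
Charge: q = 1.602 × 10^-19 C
1.29 V

From λ = h/√(2mqV), we solve for V:

λ² = h²/(2mqV)
V = h²/(2mqλ²)
V = (6.626 × 10^-34 J·s)² / (2 × 3.34 × 10^-27 kg × 1.602 × 10^-19 C × (1.78 × 10^-11 m)²)
V = 1.29 V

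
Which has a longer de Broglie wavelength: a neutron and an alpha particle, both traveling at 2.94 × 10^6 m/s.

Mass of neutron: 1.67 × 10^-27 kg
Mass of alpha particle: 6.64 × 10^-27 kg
The neutron has the longer wavelength.

Using λ = h/(mv), since both particles have the same velocity, the wavelength depends only on mass.

For neutron: λ₁ = h/(m₁v) = 1.35 × 10^-13 m
For alpha particle: λ₂ = h/(m₂v) = 3.39 × 10^-14 m

Since λ ∝ 1/m at constant velocity, the lighter particle has the longer wavelength.

The neutron has the longer de Broglie wavelength.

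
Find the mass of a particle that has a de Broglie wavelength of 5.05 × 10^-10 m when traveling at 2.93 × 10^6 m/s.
4.48 × 10^-31 kg

From the de Broglie relation λ = h/(mv), we solve for m:

m = h/(λv)
m = (6.626 × 10^-34 J·s) / (5.05 × 10^-10 m × 2.93 × 10^6 m/s)
m = 4.48 × 10^-31 kg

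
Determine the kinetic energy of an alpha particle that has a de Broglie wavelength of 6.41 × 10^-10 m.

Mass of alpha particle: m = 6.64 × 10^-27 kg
8.05 × 10^-23 J (or 5.02 × 10^-4 eV)

From λ = h/√(2mKE), we solve for KE:

λ² = h²/(2mKE)
KE = h²/(2mλ²)
KE = (6.626 × 10^-34 J·s)² / (2 × 6.64 × 10^-27 kg × (6.41 × 10^-10 m)²)
KE = 8.05 × 10^-23 J
KE = 5.02 × 10^-4 eV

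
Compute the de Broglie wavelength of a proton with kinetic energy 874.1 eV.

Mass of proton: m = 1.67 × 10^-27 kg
9.69 × 10^-13 m

Using λ = h/√(2mKE):

First convert KE to Joules: KE = 874.1 eV = 1.400 × 10^-16 J

λ = h/√(2mKE)
λ = (6.626 × 10^-34 J·s) / √(2 × 1.67 × 10^-27 kg × 1.400 × 10^-16 J)
λ = 9.69 × 10^-13 m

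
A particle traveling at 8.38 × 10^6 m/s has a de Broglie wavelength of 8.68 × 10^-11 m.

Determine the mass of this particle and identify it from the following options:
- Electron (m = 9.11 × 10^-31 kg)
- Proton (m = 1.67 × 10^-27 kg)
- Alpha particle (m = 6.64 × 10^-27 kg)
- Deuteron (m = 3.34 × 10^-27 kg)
The particle is an electron.

From λ = h/(mv), solve for mass:

m = h/(λv)
m = (6.626 × 10^-34 J·s) / (8.68 × 10^-11 m × 8.38 × 10^6 m/s)
m = 9.11 × 10^-31 kg

Comparing with the listed masses, this is closest to an electron.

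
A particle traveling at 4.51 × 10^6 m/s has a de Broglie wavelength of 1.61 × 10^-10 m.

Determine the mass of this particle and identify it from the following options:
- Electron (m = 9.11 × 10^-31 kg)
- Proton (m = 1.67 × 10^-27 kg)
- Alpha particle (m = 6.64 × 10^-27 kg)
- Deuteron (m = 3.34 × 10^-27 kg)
The particle is an electron.

From λ = h/(mv), solve for mass:

m = h/(λv)
m = (6.626 × 10^-34 J·s) / (1.61 × 10^-10 m × 4.51 × 10^6 m/s)
m = 9.13 × 10^-31 kg

Comparing with the listed masses, this is closest to an electron.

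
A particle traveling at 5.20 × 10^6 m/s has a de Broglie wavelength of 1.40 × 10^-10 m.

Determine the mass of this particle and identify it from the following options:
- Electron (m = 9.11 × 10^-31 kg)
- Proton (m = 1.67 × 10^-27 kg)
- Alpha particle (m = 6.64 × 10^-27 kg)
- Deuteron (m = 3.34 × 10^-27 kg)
The particle is an electron.

From λ = h/(mv), solve for mass:

m = h/(λv)
m = (6.626 × 10^-34 J·s) / (1.40 × 10^-10 m × 5.20 × 10^6 m/s)
m = 9.10 × 10^-31 kg

Comparing with the listed masses, this is closest to an electron.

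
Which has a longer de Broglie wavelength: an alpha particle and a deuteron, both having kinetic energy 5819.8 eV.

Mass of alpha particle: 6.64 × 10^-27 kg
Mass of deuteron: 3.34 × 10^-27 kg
The deuteron has the longer wavelength.

Using λ = h/√(2mKE):

For alpha particle: λ₁ = h/√(2m₁KE) = 1.88 × 10^-13 m
For deuteron: λ₂ = h/√(2m₂KE) = 2.65 × 10^-13 m

Since λ ∝ 1/√m at constant kinetic energy, the lighter particle has the longer wavelength.

The deuteron has the longer de Broglie wavelength.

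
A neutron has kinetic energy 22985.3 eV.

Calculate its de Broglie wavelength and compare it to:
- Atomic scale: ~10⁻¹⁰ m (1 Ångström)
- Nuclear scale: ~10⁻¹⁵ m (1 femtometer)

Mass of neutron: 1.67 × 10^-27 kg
λ = 1.89 × 10^-13 m, which is between nuclear and atomic scales.

Using λ = h/√(2mKE):

KE = 22985.3 eV = 3.683 × 10^-15 J

λ = h/√(2mKE)
λ = (6.626 × 10^-34 J·s) / √(2 × 1.67 × 10^-27 kg × 3.683 × 10^-15 J)
λ = 1.89 × 10^-13 m

Comparison:
- Atomic scale (10⁻¹⁰ m): λ is 0.0019× this size
- Nuclear scale (10⁻¹⁵ m): λ is 1.9e+02× this size

The wavelength is between nuclear and atomic scales.

This wavelength is appropriate for probing atomic structure but too large for nuclear physics experiments.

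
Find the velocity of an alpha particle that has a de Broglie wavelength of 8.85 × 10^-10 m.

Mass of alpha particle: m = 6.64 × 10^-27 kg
1.13 × 10^2 m/s

From the de Broglie relation λ = h/(mv), we solve for v:

v = h/(mλ)
v = (6.626 × 10^-34 J·s) / (6.64 × 10^-27 kg × 8.85 × 10^-10 m)
v = 1.13 × 10^2 m/s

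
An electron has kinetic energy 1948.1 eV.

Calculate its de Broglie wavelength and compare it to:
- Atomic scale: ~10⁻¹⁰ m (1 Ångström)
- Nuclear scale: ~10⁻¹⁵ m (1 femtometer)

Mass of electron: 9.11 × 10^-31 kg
λ = 2.78 × 10^-11 m, which is between nuclear and atomic scales.

Using λ = h/√(2mKE):

KE = 1948.1 eV = 3.121 × 10^-16 J

λ = h/√(2mKE)
λ = (6.626 × 10^-34 J·s) / √(2 × 9.11 × 10^-31 kg × 3.121 × 10^-16 J)
λ = 2.78 × 10^-11 m

Comparison:
- Atomic scale (10⁻¹⁰ m): λ is 0.28× this size
- Nuclear scale (10⁻¹⁵ m): λ is 2.8e+04× this size

The wavelength is between nuclear and atomic scales.

This wavelength is appropriate for probing atomic structure but too large for nuclear physics experiments.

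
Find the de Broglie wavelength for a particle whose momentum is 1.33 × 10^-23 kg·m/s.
4.98 × 10^-11 m

Using the de Broglie relation λ = h/p:

λ = h/p
λ = (6.626 × 10^-34 J·s) / (1.33 × 10^-23 kg·m/s)
λ = 4.98 × 10^-11 m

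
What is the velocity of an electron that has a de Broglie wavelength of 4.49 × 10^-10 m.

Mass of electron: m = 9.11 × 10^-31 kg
1.62 × 10^6 m/s

From the de Broglie relation λ = h/(mv), we solve for v:

v = h/(mλ)
v = (6.626 × 10^-34 J·s) / (9.11 × 10^-31 kg × 4.49 × 10^-10 m)
v = 1.62 × 10^6 m/s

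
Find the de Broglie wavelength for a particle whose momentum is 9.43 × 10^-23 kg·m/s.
7.03 × 10^-12 m

Using the de Broglie relation λ = h/p:

λ = h/p
λ = (6.626 × 10^-34 J·s) / (9.43 × 10^-23 kg·m/s)
λ = 7.03 × 10^-12 m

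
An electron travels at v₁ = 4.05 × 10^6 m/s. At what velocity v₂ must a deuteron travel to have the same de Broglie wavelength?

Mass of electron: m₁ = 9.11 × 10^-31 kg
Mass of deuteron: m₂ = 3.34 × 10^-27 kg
v₂ = 1.10 × 10^3 m/s

For equal de Broglie wavelengths: λ₁ = λ₂

h/(m₁v₁) = h/(m₂v₂)
m₁v₁ = m₂v₂
v₂ = v₁ · (m₁/m₂)

v₂ = 4.05 × 10^6 m/s × (9.11 × 10^-31 kg / 3.34 × 10^-27 kg)
v₂ = 1.10 × 10^3 m/s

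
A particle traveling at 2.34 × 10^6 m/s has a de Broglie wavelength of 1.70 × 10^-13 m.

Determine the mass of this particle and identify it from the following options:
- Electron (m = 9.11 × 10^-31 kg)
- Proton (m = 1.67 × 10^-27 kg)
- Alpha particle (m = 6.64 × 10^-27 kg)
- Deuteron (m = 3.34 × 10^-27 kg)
The particle is a proton.

From λ = h/(mv), solve for mass:

m = h/(λv)
m = (6.626 × 10^-34 J·s) / (1.70 × 10^-13 m × 2.34 × 10^6 m/s)
m = 1.67 × 10^-27 kg

Comparing with the listed masses, this is closest to a proton.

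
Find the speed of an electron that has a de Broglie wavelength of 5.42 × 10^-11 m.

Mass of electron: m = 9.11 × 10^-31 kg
1.34 × 10^7 m/s

From the de Broglie relation λ = h/(mv), we solve for v:

v = h/(mλ)
v = (6.626 × 10^-34 J·s) / (9.11 × 10^-31 kg × 5.42 × 10^-11 m)
v = 1.34 × 10^7 m/s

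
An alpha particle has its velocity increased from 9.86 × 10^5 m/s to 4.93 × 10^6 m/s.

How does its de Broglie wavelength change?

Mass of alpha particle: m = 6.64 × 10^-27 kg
The wavelength decreases by a factor of 5.

Using λ = h/(mv):

Initial wavelength: λ₁ = h/(mv₁) = 1.01 × 10^-13 m
Final wavelength: λ₂ = h/(mv₂) = 2.02 × 10^-14 m

Since λ ∝ 1/v, when velocity increases by a factor of 5, the wavelength decreases by a factor of 5.

λ₂/λ₁ = v₁/v₂ = 1/5

The wavelength decreases by a factor of 5.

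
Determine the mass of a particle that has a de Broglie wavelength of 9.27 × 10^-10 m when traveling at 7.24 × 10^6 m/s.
9.87 × 10^-32 kg

From the de Broglie relation λ = h/(mv), we solve for m:

m = h/(λv)
m = (6.626 × 10^-34 J·s) / (9.27 × 10^-10 m × 7.24 × 10^6 m/s)
m = 9.87 × 10^-32 kg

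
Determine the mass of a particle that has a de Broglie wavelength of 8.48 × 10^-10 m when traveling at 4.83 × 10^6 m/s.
1.62 × 10^-31 kg

From the de Broglie relation λ = h/(mv), we solve for m:

m = h/(λv)
m = (6.626 × 10^-34 J·s) / (8.48 × 10^-10 m × 4.83 × 10^6 m/s)
m = 1.62 × 10^-31 kg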